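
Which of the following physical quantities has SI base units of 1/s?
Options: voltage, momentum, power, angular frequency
Checking the SI base units of each option:
  voltage (V = IR): kg·m²/(s³·A)  ✗
  momentum (p = mv): kg·m/s  ✗
  power (P = W/t): kg·m²/s³  ✗
  angular frequency (ω = 2πf): 1/s  ✓ matches

Only angular frequency has units 1/s.

Answer: angular frequency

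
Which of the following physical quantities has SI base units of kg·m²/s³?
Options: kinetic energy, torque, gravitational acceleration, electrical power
Checking the SI base units of each option:
  kinetic energy (E = ½mv²): kg·m²/s²  ✗
  torque (τ = Fr): kg·m²/s²  ✗
  gravitational acceleration (g = GM/r²): m/s²  ✗
  electrical power (P = IV): kg·m²/s³  ✓ matches

Only electrical power has units kg·m²/s³.

Answer: electrical power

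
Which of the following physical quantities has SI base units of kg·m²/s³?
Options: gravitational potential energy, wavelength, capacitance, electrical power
Checking the SI base units of each option:
  gravitational potential energy (U = -GMm/r): kg·m²/s²  ✗
  wavelength (λ = v/f): m  ✗
  capacitance (C = Q/V): s⁴·A²/(kg·m²)  ✗
  electrical power (P = IV): kg·m²/s³  ✓ matches

Only electrical power has units kg·m²/s³.

Answer: electrical power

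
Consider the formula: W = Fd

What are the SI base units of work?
Units of each symbol in W = Fd:
  F (force): kg·m/s²
  d (displacement): m

Multiplying the contributions: [kg·m/s²] · [m]
Adding exponents of each base unit: kg: 1, m: 2, s: -2
SI base units of work: kg·m²/s²

Answer: kg·m²/s²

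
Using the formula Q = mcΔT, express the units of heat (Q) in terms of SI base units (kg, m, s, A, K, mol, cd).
Units of each symbol in Q = mcΔT:
  m (mass): kg
  c (specific heat capacity, in J/(kg·K)): m²/(s²·K)
  ΔT (temperature change): K

Multiplying the contributions: [kg] · [m²/(s²·K)] · [K]
Adding exponents of each base unit: kg: 1, m: 2, s: -2
SI base units of heat: kg·m²/s²

Answer: kg·m²/s²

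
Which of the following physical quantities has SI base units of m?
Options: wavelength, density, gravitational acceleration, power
Checking the SI base units of each option:
  wavelength (λ = v/f): m  ✓ matches
  density (ρ = m/V): kg/m³  ✗
  gravitational acceleration (g = GM/r²): m/s²  ✗
  power (P = W/t): kg·m²/s³  ✗

Only wavelength has units m.

Answer: wavelength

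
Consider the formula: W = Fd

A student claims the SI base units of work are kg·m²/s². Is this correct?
Units of each symbol in W = Fd:
  F (force): kg·m/s²
  d (displacement): m

Multiplying the contributions: [kg·m/s²] · [m]
Adding exponents of each base unit: kg: 1, m: 2, s: -2
SI base units of work: kg·m²/s²

The claimed units kg·m²/s² match the derived units, so the claim is correct.

Answer: Yes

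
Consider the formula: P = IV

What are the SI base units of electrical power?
Units of each symbol in P = IV:
  I (current): A
  V (voltage, in volts): kg·m²/(s³·A)

Multiplying the contributions: [A] · [kg·m²/(s³·A)]
Adding exponents of each base unit: kg: 1, m: 2, s: -3
SI base units of electrical power: kg·m²/s³

Answer: kg·m²/s³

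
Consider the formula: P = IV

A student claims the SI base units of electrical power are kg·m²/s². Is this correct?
Units of each symbol in P = IV:
  I (current): A
  V (voltage, in volts): kg·m²/(s³·A)

Multiplying the contributions: [A] · [kg·m²/(s³·A)]
Adding exponents of each base unit: kg: 1, m: 2, s: -3
SI base units of electrical power: kg·m²/s³

The claimed units kg·m²/s² (exponents kg: 1, m: 2, s: -2) do not match the derived units kg·m²/s³ (exponents kg: 1, m: 2, s: -3), so the claim is incorrect.

Answer: No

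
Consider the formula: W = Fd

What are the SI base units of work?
Units of each symbol in W = Fd:
  F (force): kg·m/s²
  d (displacement): m

Multiplying the contributions: [kg·m/s²] · [m]
Adding exponents of each base unit: kg: 1, m: 2, s: -2
SI base units of work: kg·m²/s²

Answer: kg·m²/s²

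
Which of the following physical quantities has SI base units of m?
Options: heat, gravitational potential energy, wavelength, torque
Checking the SI base units of each option:
  heat (Q = mcΔT): kg·m²/s²  ✗
  gravitational potential energy (U = -GMm/r): kg·m²/s²  ✗
  wavelength (λ = v/f): m  ✓ matches
  torque (τ = Fr): kg·m²/s²  ✗

Only wavelength has units m.

Answer: wavelength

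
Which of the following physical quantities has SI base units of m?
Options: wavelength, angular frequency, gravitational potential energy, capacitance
Checking the SI base units of each option:
  wavelength (λ = v/f): m  ✓ matches
  angular frequency (ω = 2πf): 1/s  ✗
  gravitational potential energy (U = -GMm/r): kg·m²/s²  ✗
  capacitance (C = Q/V): s⁴·A²/(kg·m²)  ✗

Only wavelength has units m.

Answer: wavelength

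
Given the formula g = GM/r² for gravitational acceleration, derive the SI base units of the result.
Units of each symbol in g = GM/r²:
  G (gravitational constant): m³/(kg·s²)
  M (mass): kg
  r (distance): m  → to the power 2 in the denominator, contributes 1/m²

Multiplying the contributions: [m³/(kg·s²)] · [kg] · [1/m²]
Adding exponents of each base unit: m: 1, s: -2
SI base units of gravitational acceleration: m/s²

Answer: m/s²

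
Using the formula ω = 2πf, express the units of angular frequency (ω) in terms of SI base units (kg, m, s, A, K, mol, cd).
Units of each symbol in ω = 2πf:
  f (frequency): 1/s
  The factor 2π is dimensionless.

Multiplying the contributions: [1/s]
Adding exponents of each base unit: s: -1
SI base units of angular frequency: 1/s

Answer: 1/s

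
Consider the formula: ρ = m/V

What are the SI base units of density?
Units of each symbol in ρ = m/V:
  m (mass): kg
  V (volume): m³  → in the denominator, contributes 1/m³

Multiplying the contributions: [kg] · [1/m³]
Adding exponents of each base unit: kg: 1, m: -3
SI base units of density: kg/m³

Answer: kg/m³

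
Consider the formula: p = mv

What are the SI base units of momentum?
Units of each symbol in p = mv:
  m (mass): kg
  v (velocity): m/s

Multiplying the contributions: [kg] · [m/s]
Adding exponents of each base unit: kg: 1, m: 1, s: -1
SI base units of momentum: kg·m/s

Answer: kg·m/s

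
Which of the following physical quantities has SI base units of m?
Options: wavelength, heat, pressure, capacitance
Checking the SI base units of each option:
  wavelength (λ = v/f): m  ✓ matches
  heat (Q = mcΔT): kg·m²/s²  ✗
  pressure (P = F/A): kg/(m·s²)  ✗
  capacitance (C = Q/V): s⁴·A²/(kg·m²)  ✗

Only wavelength has units m.

Answer: wavelength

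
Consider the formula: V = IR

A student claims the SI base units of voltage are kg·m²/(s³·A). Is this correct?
Units of each symbol in V = IR:
  I (current): A
  R (resistance, in ohms): kg·m²/(s³·A²)

Multiplying the contributions: [A] · [kg·m²/(s³·A²)]
Adding exponents of each base unit: kg: 1, m: 2, s: -3, A: -1
SI base units of voltage: kg·m²/(s³·A)

The claimed units kg·m²/(s³·A) match the derived units, so the claim is correct.

Answer: Yes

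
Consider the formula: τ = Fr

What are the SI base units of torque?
Units of each symbol in τ = Fr:
  F (force): kg·m/s²
  r (lever arm): m

Multiplying the contributions: [kg·m/s²] · [m]
Adding exponents of each base unit: kg: 1, m: 2, s: -2
SI base units of torque: kg·m²/s²

Answer: kg·m²/s²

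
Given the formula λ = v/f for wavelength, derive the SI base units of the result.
Units of each symbol in λ = v/f:
  v (wave speed): m/s
  f (frequency): 1/s  → in the denominator, contributes s

Multiplying the contributions: [m/s] · [s]
Adding exponents of each base unit: m: 1
SI base units of wavelength: m

Answer: m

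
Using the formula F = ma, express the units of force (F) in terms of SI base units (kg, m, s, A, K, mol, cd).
Units of each symbol in F = ma:
  m (mass): kg
  a (acceleration): m/s²

Multiplying the contributions: [kg] · [m/s²]
Adding exponents of each base unit: kg: 1, m: 1, s: -2
SI base units of force: kg·m/s²

Answer: kg·m/s²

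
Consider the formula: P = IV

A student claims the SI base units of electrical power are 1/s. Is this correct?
Units of each symbol in P = IV:
  I (current): A
  V (voltage, in volts): kg·m²/(s³·A)

Multiplying the contributions: [A] · [kg·m²/(s³·A)]
Adding exponents of each base unit: kg: 1, m: 2, s: -3
SI base units of electrical power: kg·m²/s³

The claimed units 1/s (exponents s: -1) do not match the derived units kg·m²/s³ (exponents kg: 1, m: 2, s: -3), so the claim is incorrect.

Answer: No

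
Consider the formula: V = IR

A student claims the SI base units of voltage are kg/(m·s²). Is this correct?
Units of each symbol in V = IR:
  I (current): A
  R (resistance, in ohms): kg·m²/(s³·A²)

Multiplying the contributions: [A] · [kg·m²/(s³·A²)]
Adding exponents of each base unit: kg: 1, m: 2, s: -3, A: -1
SI base units of voltage: kg·m²/(s³·A)

The claimed units kg/(m·s²) (exponents kg: 1, m: -1, s: -2) do not match the derived units kg·m²/(s³·A) (exponents kg: 1, m: 2, s: -3, A: -1), so the claim is incorrect.

Answer: No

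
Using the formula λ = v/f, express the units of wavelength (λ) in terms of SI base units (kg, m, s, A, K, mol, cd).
Units of each symbol in λ = v/f:
  v (wave speed): m/s
  f (frequency): 1/s  → in the denominator, contributes s

Multiplying the contributions: [m/s] · [s]
Adding exponents of each base unit: m: 1
SI base units of wavelength: m

Answer: m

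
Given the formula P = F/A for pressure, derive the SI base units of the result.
Units of each symbol in P = F/A:
  F (force): kg·m/s²
  A (area): m²  → in the denominator, contributes 1/m²

Multiplying the contributions: [kg·m/s²] · [1/m²]
Adding exponents of each base unit: kg: 1, m: -1, s: -2
SI base units of pressure: kg/(m·s²)

Answer: kg/(m·s²)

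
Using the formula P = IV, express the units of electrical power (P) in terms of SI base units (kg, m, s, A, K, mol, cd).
Units of each symbol in P = IV:
  I (current): A
  V (voltage, in volts): kg·m²/(s³·A)

Multiplying the contributions: [A] · [kg·m²/(s³·A)]
Adding exponents of each base unit: kg: 1, m: 2, s: -3
SI base units of electrical power: kg·m²/s³

Answer: kg·m²/s³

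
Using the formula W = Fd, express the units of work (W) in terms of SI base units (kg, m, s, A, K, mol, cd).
Units of each symbol in W = Fd:
  F (force): kg·m/s²
  d (displacement): m

Multiplying the contributions: [kg·m/s²] · [m]
Adding exponents of each base unit: kg: 1, m: 2, s: -2
SI base units of work: kg·m²/s²

Answer: kg·m²/s²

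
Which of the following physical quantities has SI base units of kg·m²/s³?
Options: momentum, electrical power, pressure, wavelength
Checking the SI base units of each option:
  momentum (p = mv): kg·m/s  ✗
  electrical power (P = IV): kg·m²/s³  ✓ matches
  pressure (P = F/A): kg/(m·s²)  ✗
  wavelength (λ = v/f): m  ✗

Only electrical power has units kg·m²/s³.

Answer: electrical power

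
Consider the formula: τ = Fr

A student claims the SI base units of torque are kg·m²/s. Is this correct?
Units of each symbol in τ = Fr:
  F (force): kg·m/s²
  r (lever arm): m

Multiplying the contributions: [kg·m/s²] · [m]
Adding exponents of each base unit: kg: 1, m: 2, s: -2
SI base units of torque: kg·m²/s²

The claimed units kg·m²/s (exponents kg: 1, m: 2, s: -1) do not match the derived units kg·m²/s² (exponents kg: 1, m: 2, s: -2), so the claim is incorrect.

Answer: No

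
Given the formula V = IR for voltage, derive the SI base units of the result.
Units of each symbol in V = IR:
  I (current): A
  R (resistance, in ohms): kg·m²/(s³·A²)

Multiplying the contributions: [A] · [kg·m²/(s³·A²)]
Adding exponents of each base unit: kg: 1, m: 2, s: -3, A: -1
SI base units of voltage: kg·m²/(s³·A)

Answer: kg·m²/(s³·A)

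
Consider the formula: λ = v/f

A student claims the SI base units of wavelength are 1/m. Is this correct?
Units of each symbol in λ = v/f:
  v (wave speed): m/s
  f (frequency): 1/s  → in the denominator, contributes s

Multiplying the contributions: [m/s] · [s]
Adding exponents of each base unit: m: 1
SI base units of wavelength: m

The claimed units 1/m (exponents m: -1) do not match the derived units m (exponents m: 1), so the claim is incorrect.

Answer: No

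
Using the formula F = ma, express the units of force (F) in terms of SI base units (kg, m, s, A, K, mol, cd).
Units of each symbol in F = ma:
  m (mass): kg
  a (acceleration): m/s²

Multiplying the contributions: [kg] · [m/s²]
Adding exponents of each base unit: kg: 1, m: 1, s: -2
SI base units of force: kg·m/s²

Answer: kg·m/s²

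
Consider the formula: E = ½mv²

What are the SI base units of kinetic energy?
Units of each symbol in E = ½mv²:
  m (mass): kg
  v (speed): m/s  → to the power 2, contributes m²/s²
  The factor ½ is dimensionless.

Multiplying the contributions: [kg] · [m²/s²]
Adding exponents of each base unit: kg: 1, m: 2, s: -2
SI base units of kinetic energy: kg·m²/s²

Answer: kg·m²/s²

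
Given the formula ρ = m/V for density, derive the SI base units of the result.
Units of each symbol in ρ = m/V:
  m (mass): kg
  V (volume): m³  → in the denominator, contributes 1/m³

Multiplying the contributions: [kg] · [1/m³]
Adding exponents of each base unit: kg: 1, m: -3
SI base units of density: kg/m³

Answer: kg/m³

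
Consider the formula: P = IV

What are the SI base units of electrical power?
Units of each symbol in P = IV:
  I (current): A
  V (voltage, in volts): kg·m²/(s³·A)

Multiplying the contributions: [A] · [kg·m²/(s³·A)]
Adding exponents of each base unit: kg: 1, m: 2, s: -3
SI base units of electrical power: kg·m²/s³

Answer: kg·m²/s³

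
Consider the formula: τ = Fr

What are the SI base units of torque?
Units of each symbol in τ = Fr:
  F (force): kg·m/s²
  r (lever arm): m

Multiplying the contributions: [kg·m/s²] · [m]
Adding exponents of each base unit: kg: 1, m: 2, s: -2
SI base units of torque: kg·m²/s²

Answer: kg·m²/s²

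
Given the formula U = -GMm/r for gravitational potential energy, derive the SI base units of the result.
Units of each symbol in U = -GMm/r:
  G (gravitational constant): m³/(kg·s²)
  M (mass): kg
  m (mass): kg
  r (distance): m  → in the denominator, contributes 1/m
  The minus sign does not affect the units.

Multiplying the contributions: [m³/(kg·s²)] · [kg] · [kg] · [1/m]
Adding exponents of each base unit: kg: 1, m: 2, s: -2
SI base units of gravitational potential energy: kg·m²/s²

Answer: kg·m²/s²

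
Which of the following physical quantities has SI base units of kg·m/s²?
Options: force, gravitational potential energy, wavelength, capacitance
Checking the SI base units of each option:
  force (F = ma): kg·m/s²  ✓ matches
  gravitational potential energy (U = -GMm/r): kg·m²/s²  ✗
  wavelength (λ = v/f): m  ✗
  capacitance (C = Q/V): s⁴·A²/(kg·m²)  ✗

Only force has units kg·m/s².

Answer: force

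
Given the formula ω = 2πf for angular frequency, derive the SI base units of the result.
Units of each symbol in ω = 2πf:
  f (frequency): 1/s
  The factor 2π is dimensionless.

Multiplying the contributions: [1/s]
Adding exponents of each base unit: s: -1
SI base units of angular frequency: 1/s

Answer: 1/s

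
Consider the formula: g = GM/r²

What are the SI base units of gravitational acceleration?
Units of each symbol in g = GM/r²:
  G (gravitational constant): m³/(kg·s²)
  M (mass): kg
  r (distance): m  → to the power 2 in the denominator, contributes 1/m²

Multiplying the contributions: [m³/(kg·s²)] · [kg] · [1/m²]
Adding exponents of each base unit: m: 1, s: -2
SI base units of gravitational acceleration: m/s²

Answer: m/s²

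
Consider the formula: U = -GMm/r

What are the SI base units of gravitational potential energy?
Units of each symbol in U = -GMm/r:
  G (gravitational constant): m³/(kg·s²)
  M (mass): kg
  m (mass): kg
  r (distance): m  → in the denominator, contributes 1/m
  The minus sign does not affect the units.

Multiplying the contributions: [m³/(kg·s²)] · [kg] · [kg] · [1/m]
Adding exponents of each base unit: kg: 1, m: 2, s: -2
SI base units of gravitational potential energy: kg·m²/s²

Answer: kg·m²/s²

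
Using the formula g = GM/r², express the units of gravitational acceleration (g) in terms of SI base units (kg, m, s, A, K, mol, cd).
Units of each symbol in g = GM/r²:
  G (gravitational constant): m³/(kg·s²)
  M (mass): kg
  r (distance): m  → to the power 2 in the denominator, contributes 1/m²

Multiplying the contributions: [m³/(kg·s²)] · [kg] · [1/m²]
Adding exponents of each base unit: m: 1, s: -2
SI base units of gravitational acceleration: m/s²

Answer: m/s²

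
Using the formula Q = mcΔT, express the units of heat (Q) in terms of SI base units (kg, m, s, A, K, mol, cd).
Units of each symbol in Q = mcΔT:
  m (mass): kg
  c (specific heat capacity, in J/(kg·K)): m²/(s²·K)
  ΔT (temperature change): K

Multiplying the contributions: [kg] · [m²/(s²·K)] · [K]
Adding exponents of each base unit: kg: 1, m: 2, s: -2
SI base units of heat: kg·m²/s²

Answer: kg·m²/s²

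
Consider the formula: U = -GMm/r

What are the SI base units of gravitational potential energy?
Units of each symbol in U = -GMm/r:
  G (gravitational constant): m³/(kg·s²)
  M (mass): kg
  m (mass): kg
  r (distance): m  → in the denominator, contributes 1/m
  The minus sign does not affect the units.

Multiplying the contributions: [m³/(kg·s²)] · [kg] · [kg] · [1/m]
Adding exponents of each base unit: kg: 1, m: 2, s: -2
SI base units of gravitational potential energy: kg·m²/s²

Answer: kg·m²/s²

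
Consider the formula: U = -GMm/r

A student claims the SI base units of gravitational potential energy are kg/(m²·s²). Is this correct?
Units of each symbol in U = -GMm/r:
  G (gravitational constant): m³/(kg·s²)
  M (mass): kg
  m (mass): kg
  r (distance): m  → in the denominator, contributes 1/m
  The minus sign does not affect the units.

Multiplying the contributions: [m³/(kg·s²)] · [kg] · [kg] · [1/m]
Adding exponents of each base unit: kg: 1, m: 2, s: -2
SI base units of gravitational potential energy: kg·m²/s²

The claimed units kg/(m²·s²) (exponents kg: 1, m: -2, s: -2) do not match the derived units kg·m²/s² (exponents kg: 1, m: 2, s: -2), so the claim is incorrect.

Answer: No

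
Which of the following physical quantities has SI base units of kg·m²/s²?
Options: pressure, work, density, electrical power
Checking the SI base units of each option:
  pressure (P = F/A): kg/(m·s²)  ✗
  work (W = Fd): kg·m²/s²  ✓ matches
  density (ρ = m/V): kg/m³  ✗
  electrical power (P = IV): kg·m²/s³  ✗

Only work has units kg·m²/s².

Answer: work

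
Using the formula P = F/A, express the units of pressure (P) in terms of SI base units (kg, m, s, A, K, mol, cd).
Units of each symbol in P = F/A:
  F (force): kg·m/s²
  A (area): m²  → in the denominator, contributes 1/m²

Multiplying the contributions: [kg·m/s²] · [1/m²]
Adding exponents of each base unit: kg: 1, m: -1, s: -2
SI base units of pressure: kg/(m·s²)

Answer: kg/(m·s²)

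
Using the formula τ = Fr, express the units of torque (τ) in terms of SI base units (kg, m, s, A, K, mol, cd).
Units of each symbol in τ = Fr:
  F (force): kg·m/s²
  r (lever arm): m

Multiplying the contributions: [kg·m/s²] · [m]
Adding exponents of each base unit: kg: 1, m: 2, s: -2
SI base units of torque: kg·m²/s²

Answer: kg·m²/s²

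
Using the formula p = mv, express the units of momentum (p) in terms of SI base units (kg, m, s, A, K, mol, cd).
Units of each symbol in p = mv:
  m (mass): kg
  v (velocity): m/s

Multiplying the contributions: [kg] · [m/s]
Adding exponents of each base unit: kg: 1, m: 1, s: -1
SI base units of momentum: kg·m/s

Answer: kg·m/s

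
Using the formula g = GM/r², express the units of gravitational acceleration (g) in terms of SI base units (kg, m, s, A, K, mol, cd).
Units of each symbol in g = GM/r²:
  G (gravitational constant): m³/(kg·s²)
  M (mass): kg
  r (distance): m  → to the power 2 in the denominator, contributes 1/m²

Multiplying the contributions: [m³/(kg·s²)] · [kg] · [1/m²]
Adding exponents of each base unit: m: 1, s: -2
SI base units of gravitational acceleration: m/s²

Answer: m/s²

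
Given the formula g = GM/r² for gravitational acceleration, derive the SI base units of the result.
Units of each symbol in g = GM/r²:
  G (gravitational constant): m³/(kg·s²)
  M (mass): kg
  r (distance): m  → to the power 2 in the denominator, contributes 1/m²

Multiplying the contributions: [m³/(kg·s²)] · [kg] · [1/m²]
Adding exponents of each base unit: m: 1, s: -2
SI base units of gravitational acceleration: m/s²

Answer: m/s²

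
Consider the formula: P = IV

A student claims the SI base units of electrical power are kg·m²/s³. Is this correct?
Units of each symbol in P = IV:
  I (current): A
  V (voltage, in volts): kg·m²/(s³·A)

Multiplying the contributions: [A] · [kg·m²/(s³·A)]
Adding exponents of each base unit: kg: 1, m: 2, s: -3
SI base units of electrical power: kg·m²/s³

The claimed units kg·m²/s³ match the derived units, so the claim is correct.

Answer: Yes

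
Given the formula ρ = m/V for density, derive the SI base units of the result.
Units of each symbol in ρ = m/V:
  m (mass): kg
  V (volume): m³  → in the denominator, contributes 1/m³

Multiplying the contributions: [kg] · [1/m³]
Adding exponents of each base unit: kg: 1, m: -3
SI base units of density: kg/m³

Answer: kg/m³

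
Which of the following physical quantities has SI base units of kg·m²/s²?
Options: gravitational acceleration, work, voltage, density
Checking the SI base units of each option:
  gravitational acceleration (g = GM/r²): m/s²  ✗
  work (W = Fd): kg·m²/s²  ✓ matches
  voltage (V = IR): kg·m²/(s³·A)  ✗
  density (ρ = m/V): kg/m³  ✗

Only work has units kg·m²/s².

Answer: work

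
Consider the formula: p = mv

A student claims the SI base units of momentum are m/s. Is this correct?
Units of each symbol in p = mv:
  m (mass): kg
  v (velocity): m/s

Multiplying the contributions: [kg] · [m/s]
Adding exponents of each base unit: kg: 1, m: 1, s: -1
SI base units of momentum: kg·m/s

The claimed units m/s (exponents m: 1, s: -1) do not match the derived units kg·m/s (exponents kg: 1, m: 1, s: -1), so the claim is incorrect.

Answer: No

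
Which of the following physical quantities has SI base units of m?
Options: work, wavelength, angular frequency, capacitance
Checking the SI base units of each option:
  work (W = Fd): kg·m²/s²  ✗
  wavelength (λ = v/f): m  ✓ matches
  angular frequency (ω = 2πf): 1/s  ✗
  capacitance (C = Q/V): s⁴·A²/(kg·m²)  ✗

Only wavelength has units m.

Answer: wavelength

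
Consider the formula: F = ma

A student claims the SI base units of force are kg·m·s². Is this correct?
Units of each symbol in F = ma:
  m (mass): kg
  a (acceleration): m/s²

Multiplying the contributions: [kg] · [m/s²]
Adding exponents of each base unit: kg: 1, m: 1, s: -2
SI base units of force: kg·m/s²

The claimed units kg·m·s² (exponents kg: 1, m: 1, s: 2) do not match the derived units kg·m/s² (exponents kg: 1, m: 1, s: -2), so the claim is incorrect.

Answer: No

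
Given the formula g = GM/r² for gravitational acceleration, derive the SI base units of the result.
Units of each symbol in g = GM/r²:
  G (gravitational constant): m³/(kg·s²)
  M (mass): kg
  r (distance): m  → to the power 2 in the denominator, contributes 1/m²

Multiplying the contributions: [m³/(kg·s²)] · [kg] · [1/m²]
Adding exponents of each base unit: m: 1, s: -2
SI base units of gravitational acceleration: m/s²

Answer: m/s²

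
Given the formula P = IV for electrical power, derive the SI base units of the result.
Units of each symbol in P = IV:
  I (current): A
  V (voltage, in volts): kg·m²/(s³·A)

Multiplying the contributions: [A] · [kg·m²/(s³·A)]
Adding exponents of each base unit: kg: 1, m: 2, s: -3
SI base units of electrical power: kg·m²/s³

Answer: kg·m²/s³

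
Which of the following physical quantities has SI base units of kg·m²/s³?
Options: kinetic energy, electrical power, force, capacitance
Checking the SI base units of each option:
  kinetic energy (E = ½mv²): kg·m²/s²  ✗
  electrical power (P = IV): kg·m²/s³  ✓ matches
  force (F = ma): kg·m/s²  ✗
  capacitance (C = Q/V): s⁴·A²/(kg·m²)  ✗

Only electrical power has units kg·m²/s³.

Answer: electrical power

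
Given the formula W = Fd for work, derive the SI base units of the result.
Units of each symbol in W = Fd:
  F (force): kg·m/s²
  d (displacement): m

Multiplying the contributions: [kg·m/s²] · [m]
Adding exponents of each base unit: kg: 1, m: 2, s: -2
SI base units of work: kg·m²/s²

Answer: kg·m²/s²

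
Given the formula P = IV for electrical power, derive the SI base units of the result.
Units of each symbol in P = IV:
  I (current): A
  V (voltage, in volts): kg·m²/(s³·A)

Multiplying the contributions: [A] · [kg·m²/(s³·A)]
Adding exponents of each base unit: kg: 1, m: 2, s: -3
SI base units of electrical power: kg·m²/s³

Answer: kg·m²/s³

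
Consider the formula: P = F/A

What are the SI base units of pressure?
Units of each symbol in P = F/A:
  F (force): kg·m/s²
  A (area): m²  → in the denominator, contributes 1/m²

Multiplying the contributions: [kg·m/s²] · [1/m²]
Adding exponents of each base unit: kg: 1, m: -1, s: -2
SI base units of pressure: kg/(m·s²)

Answer: kg/(m·s²)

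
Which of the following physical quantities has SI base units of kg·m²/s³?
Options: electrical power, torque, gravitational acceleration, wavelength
Checking the SI base units of each option:
  electrical power (P = IV): kg·m²/s³  ✓ matches
  torque (τ = Fr): kg·m²/s²  ✗
  gravitational acceleration (g = GM/r²): m/s²  ✗
  wavelength (λ = v/f): m  ✗

Only electrical power has units kg·m²/s³.

Answer: electrical power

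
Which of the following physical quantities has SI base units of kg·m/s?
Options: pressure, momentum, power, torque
Checking the SI base units of each option:
  pressure (P = F/A): kg/(m·s²)  ✗
  momentum (p = mv): kg·m/s  ✓ matches
  power (P = W/t): kg·m²/s³  ✗
  torque (τ = Fr): kg·m²/s²  ✗

Only momentum has units kg·m/s.

Answer: momentum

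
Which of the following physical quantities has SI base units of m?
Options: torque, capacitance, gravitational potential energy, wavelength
Checking the SI base units of each option:
  torque (τ = Fr): kg·m²/s²  ✗
  capacitance (C = Q/V): s⁴·A²/(kg·m²)  ✗
  gravitational potential energy (U = -GMm/r): kg·m²/s²  ✗
  wavelength (λ = v/f): m  ✓ matches

Only wavelength has units m.

Answer: wavelength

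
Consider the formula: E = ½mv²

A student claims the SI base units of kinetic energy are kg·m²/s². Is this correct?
Units of each symbol in E = ½mv²:
  m (mass): kg
  v (speed): m/s  → to the power 2, contributes m²/s²
  The factor ½ is dimensionless.

Multiplying the contributions: [kg] · [m²/s²]
Adding exponents of each base unit: kg: 1, m: 2, s: -2
SI base units of kinetic energy: kg·m²/s²

The claimed units kg·m²/s² match the derived units, so the claim is correct.

Answer: Yes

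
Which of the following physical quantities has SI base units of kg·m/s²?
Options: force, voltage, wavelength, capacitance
Checking the SI base units of each option:
  force (F = ma): kg·m/s²  ✓ matches
  voltage (V = IR): kg·m²/(s³·A)  ✗
  wavelength (λ = v/f): m  ✗
  capacitance (C = Q/V): s⁴·A²/(kg·m²)  ✗

Only force has units kg·m/s².

Answer: force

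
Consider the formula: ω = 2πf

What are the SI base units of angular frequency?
Units of each symbol in ω = 2πf:
  f (frequency): 1/s
  The factor 2π is dimensionless.

Multiplying the contributions: [1/s]
Adding exponents of each base unit: s: -1
SI base units of angular frequency: 1/s

Answer: 1/s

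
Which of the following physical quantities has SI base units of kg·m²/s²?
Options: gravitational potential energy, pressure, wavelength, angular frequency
Checking the SI base units of each option:
  gravitational potential energy (U = -GMm/r): kg·m²/s²  ✓ matches
  pressure (P = F/A): kg/(m·s²)  ✗
  wavelength (λ = v/f): m  ✗
  angular frequency (ω = 2πf): 1/s  ✗

Only gravitational potential energy has units kg·m²/s².

Answer: gravitational potential energy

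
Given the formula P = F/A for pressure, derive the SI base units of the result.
Units of each symbol in P = F/A:
  F (force): kg·m/s²
  A (area): m²  → in the denominator, contributes 1/m²

Multiplying the contributions: [kg·m/s²] · [1/m²]
Adding exponents of each base unit: kg: 1, m: -1, s: -2
SI base units of pressure: kg/(m·s²)

Answer: kg/(m·s²)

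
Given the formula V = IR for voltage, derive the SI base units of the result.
Units of each symbol in V = IR:
  I (current): A
  R (resistance, in ohms): kg·m²/(s³·A²)

Multiplying the contributions: [A] · [kg·m²/(s³·A²)]
Adding exponents of each base unit: kg: 1, m: 2, s: -3, A: -1
SI base units of voltage: kg·m²/(s³·A)

Answer: kg·m²/(s³·A)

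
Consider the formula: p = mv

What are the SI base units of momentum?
Units of each symbol in p = mv:
  m (mass): kg
  v (velocity): m/s

Multiplying the contributions: [kg] · [m/s]
Adding exponents of each base unit: kg: 1, m: 1, s: -1
SI base units of momentum: kg·m/s

Answer: kg·m/s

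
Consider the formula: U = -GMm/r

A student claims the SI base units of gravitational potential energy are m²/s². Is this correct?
Units of each symbol in U = -GMm/r:
  G (gravitational constant): m³/(kg·s²)
  M (mass): kg
  m (mass): kg
  r (distance): m  → in the denominator, contributes 1/m
  The minus sign does not affect the units.

Multiplying the contributions: [m³/(kg·s²)] · [kg] · [kg] · [1/m]
Adding exponents of each base unit: kg: 1, m: 2, s: -2
SI base units of gravitational potential energy: kg·m²/s²

The claimed units m²/s² (exponents m: 2, s: -2) do not match the derived units kg·m²/s² (exponents kg: 1, m: 2, s: -2), so the claim is incorrect.

Answer: No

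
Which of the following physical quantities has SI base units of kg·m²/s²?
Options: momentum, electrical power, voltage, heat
Checking the SI base units of each option:
  momentum (p = mv): kg·m/s  ✗
  electrical power (P = IV): kg·m²/s³  ✗
  voltage (V = IR): kg·m²/(s³·A)  ✗
  heat (Q = mcΔT): kg·m²/s²  ✓ matches

Only heat has units kg·m²/s².

Answer: heat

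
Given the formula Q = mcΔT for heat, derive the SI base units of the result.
Units of each symbol in Q = mcΔT:
  m (mass): kg
  c (specific heat capacity, in J/(kg·K)): m²/(s²·K)
  ΔT (temperature change): K

Multiplying the contributions: [kg] · [m²/(s²·K)] · [K]
Adding exponents of each base unit: kg: 1, m: 2, s: -2
SI base units of heat: kg·m²/s²

Answer: kg·m²/s²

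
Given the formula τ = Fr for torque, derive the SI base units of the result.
Units of each symbol in τ = Fr:
  F (force): kg·m/s²
  r (lever arm): m

Multiplying the contributions: [kg·m/s²] · [m]
Adding exponents of each base unit: kg: 1, m: 2, s: -2
SI base units of torque: kg·m²/s²

Answer: kg·m²/s²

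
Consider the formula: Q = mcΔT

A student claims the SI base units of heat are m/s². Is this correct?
Units of each symbol in Q = mcΔT:
  m (mass): kg
  c (specific heat capacity, in J/(kg·K)): m²/(s²·K)
  ΔT (temperature change): K

Multiplying the contributions: [kg] · [m²/(s²·K)] · [K]
Adding exponents of each base unit: kg: 1, m: 2, s: -2
SI base units of heat: kg·m²/s²

The claimed units m/s² (exponents m: 1, s: -2) do not match the derived units kg·m²/s² (exponents kg: 1, m: 2, s: -2), so the claim is incorrect.

Answer: No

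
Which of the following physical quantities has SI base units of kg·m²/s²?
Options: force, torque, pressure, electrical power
Checking the SI base units of each option:
  force (F = ma): kg·m/s²  ✗
  torque (τ = Fr): kg·m²/s²  ✓ matches
  pressure (P = F/A): kg/(m·s²)  ✗
  electrical power (P = IV): kg·m²/s³  ✗

Only torque has units kg·m²/s².

Answer: torque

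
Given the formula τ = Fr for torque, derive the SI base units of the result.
Units of each symbol in τ = Fr:
  F (force): kg·m/s²
  r (lever arm): m

Multiplying the contributions: [kg·m/s²] · [m]
Adding exponents of each base unit: kg: 1, m: 2, s: -2
SI base units of torque: kg·m²/s²

Answer: kg·m²/s²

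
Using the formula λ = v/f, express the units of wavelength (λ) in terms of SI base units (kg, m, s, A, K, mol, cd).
Units of each symbol in λ = v/f:
  v (wave speed): m/s
  f (frequency): 1/s  → in the denominator, contributes s

Multiplying the contributions: [m/s] · [s]
Adding exponents of each base unit: m: 1
SI base units of wavelength: m

Answer: m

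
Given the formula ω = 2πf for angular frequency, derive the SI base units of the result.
Units of each symbol in ω = 2πf:
  f (frequency): 1/s
  The factor 2π is dimensionless.

Multiplying the contributions: [1/s]
Adding exponents of each base unit: s: -1
SI base units of angular frequency: 1/s

Answer: 1/s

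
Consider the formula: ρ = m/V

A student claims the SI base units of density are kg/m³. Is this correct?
Units of each symbol in ρ = m/V:
  m (mass): kg
  V (volume): m³  → in the denominator, contributes 1/m³

Multiplying the contributions: [kg] · [1/m³]
Adding exponents of each base unit: kg: 1, m: -3
SI base units of density: kg/m³

The claimed units kg/m³ match the derived units, so the claim is correct.

Answer: Yes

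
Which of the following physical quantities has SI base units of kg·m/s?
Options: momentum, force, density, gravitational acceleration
Checking the SI base units of each option:
  momentum (p = mv): kg·m/s  ✓ matches
  force (F = ma): kg·m/s²  ✗
  density (ρ = m/V): kg/m³  ✗
  gravitational acceleration (g = GM/r²): m/s²  ✗

Only momentum has units kg·m/s.

Answer: momentum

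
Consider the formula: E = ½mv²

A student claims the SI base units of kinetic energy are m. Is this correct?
Units of each symbol in E = ½mv²:
  m (mass): kg
  v (speed): m/s  → to the power 2, contributes m²/s²
  The factor ½ is dimensionless.

Multiplying the contributions: [kg] · [m²/s²]
Adding exponents of each base unit: kg: 1, m: 2, s: -2
SI base units of kinetic energy: kg·m²/s²

The claimed units m (exponents m: 1) do not match the derived units kg·m²/s² (exponents kg: 1, m: 2, s: -2), so the claim is incorrect.

Answer: No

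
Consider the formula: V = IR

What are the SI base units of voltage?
Units of each symbol in V = IR:
  I (current): A
  R (resistance, in ohms): kg·m²/(s³·A²)

Multiplying the contributions: [A] · [kg·m²/(s³·A²)]
Adding exponents of each base unit: kg: 1, m: 2, s: -3, A: -1
SI base units of voltage: kg·m²/(s³·A)

Answer: kg·m²/(s³·A)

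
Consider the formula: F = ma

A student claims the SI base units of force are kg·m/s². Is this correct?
Units of each symbol in F = ma:
  m (mass): kg
  a (acceleration): m/s²

Multiplying the contributions: [kg] · [m/s²]
Adding exponents of each base unit: kg: 1, m: 1, s: -2
SI base units of force: kg·m/s²

The claimed units kg·m/s² match the derived units, so the claim is correct.

Answer: Yes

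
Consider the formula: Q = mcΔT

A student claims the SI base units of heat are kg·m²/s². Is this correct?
Units of each symbol in Q = mcΔT:
  m (mass): kg
  c (specific heat capacity, in J/(kg·K)): m²/(s²·K)
  ΔT (temperature change): K

Multiplying the contributions: [kg] · [m²/(s²·K)] · [K]
Adding exponents of each base unit: kg: 1, m: 2, s: -2
SI base units of heat: kg·m²/s²

The claimed units kg·m²/s² match the derived units, so the claim is correct.

Answer: Yes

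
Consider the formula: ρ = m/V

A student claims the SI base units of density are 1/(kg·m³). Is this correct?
Units of each symbol in ρ = m/V:
  m (mass): kg
  V (volume): m³  → in the denominator, contributes 1/m³

Multiplying the contributions: [kg] · [1/m³]
Adding exponents of each base unit: kg: 1, m: -3
SI base units of density: kg/m³

The claimed units 1/(kg·m³) (exponents kg: -1, m: -3) do not match the derived units kg/m³ (exponents kg: 1, m: -3), so the claim is incorrect.

Answer: No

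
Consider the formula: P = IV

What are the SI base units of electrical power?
Units of each symbol in P = IV:
  I (current): A
  V (voltage, in volts): kg·m²/(s³·A)

Multiplying the contributions: [A] · [kg·m²/(s³·A)]
Adding exponents of each base unit: kg: 1, m: 2, s: -3
SI base units of electrical power: kg·m²/s³

Answer: kg·m²/s³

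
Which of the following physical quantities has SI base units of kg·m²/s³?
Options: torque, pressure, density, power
Checking the SI base units of each option:
  torque (τ = Fr): kg·m²/s²  ✗
  pressure (P = F/A): kg/(m·s²)  ✗
  density (ρ = m/V): kg/m³  ✗
  power (P = W/t): kg·m²/s³  ✓ matches

Only power has units kg·m²/s³.

Answer: power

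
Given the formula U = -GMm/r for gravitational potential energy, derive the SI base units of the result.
Units of each symbol in U = -GMm/r:
  G (gravitational constant): m³/(kg·s²)
  M (mass): kg
  m (mass): kg
  r (distance): m  → in the denominator, contributes 1/m
  The minus sign does not affect the units.

Multiplying the contributions: [m³/(kg·s²)] · [kg] · [kg] · [1/m]
Adding exponents of each base unit: kg: 1, m: 2, s: -2
SI base units of gravitational potential energy: kg·m²/s²

Answer: kg·m²/s²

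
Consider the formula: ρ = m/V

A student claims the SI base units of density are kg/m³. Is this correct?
Units of each symbol in ρ = m/V:
  m (mass): kg
  V (volume): m³  → in the denominator, contributes 1/m³

Multiplying the contributions: [kg] · [1/m³]
Adding exponents of each base unit: kg: 1, m: -3
SI base units of density: kg/m³

The claimed units kg/m³ match the derived units, so the claim is correct.

Answer: Yes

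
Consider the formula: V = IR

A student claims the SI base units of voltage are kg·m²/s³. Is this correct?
Units of each symbol in V = IR:
  I (current): A
  R (resistance, in ohms): kg·m²/(s³·A²)

Multiplying the contributions: [A] · [kg·m²/(s³·A²)]
Adding exponents of each base unit: kg: 1, m: 2, s: -3, A: -1
SI base units of voltage: kg·m²/(s³·A)

The claimed units kg·m²/s³ (exponents kg: 1, m: 2, s: -3) do not match the derived units kg·m²/(s³·A) (exponents kg: 1, m: 2, s: -3, A: -1), so the claim is incorrect.

Answer: No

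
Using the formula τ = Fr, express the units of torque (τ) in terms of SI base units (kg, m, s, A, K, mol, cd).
Units of each symbol in τ = Fr:
  F (force): kg·m/s²
  r (lever arm): m

Multiplying the contributions: [kg·m/s²] · [m]
Adding exponents of each base unit: kg: 1, m: 2, s: -2
SI base units of torque: kg·m²/s²

Answer: kg·m²/s²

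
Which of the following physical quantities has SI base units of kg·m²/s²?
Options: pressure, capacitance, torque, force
Checking the SI base units of each option:
  pressure (P = F/A): kg/(m·s²)  ✗
  capacitance (C = Q/V): s⁴·A²/(kg·m²)  ✗
  torque (τ = Fr): kg·m²/s²  ✓ matches
  force (F = ma): kg·m/s²  ✗

Only torque has units kg·m²/s².

Answer: torque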